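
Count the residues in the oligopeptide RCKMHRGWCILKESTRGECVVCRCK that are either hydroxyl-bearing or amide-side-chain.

Hydroxyl-bearing: S, T, Y. Amide-side-chain: N, Q.
Hydroxyl-bearing residues here: S14, T15 (2).
Amide-side-chain residues here: none (0).
The two groups share no amino acid, so total = 2 + 0 = 2.

2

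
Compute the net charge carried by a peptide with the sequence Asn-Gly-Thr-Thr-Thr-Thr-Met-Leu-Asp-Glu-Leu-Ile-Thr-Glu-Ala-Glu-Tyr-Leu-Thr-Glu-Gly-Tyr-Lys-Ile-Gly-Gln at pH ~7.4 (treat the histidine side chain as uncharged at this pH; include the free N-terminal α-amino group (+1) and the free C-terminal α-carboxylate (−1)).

-4

The side chains ionized at physiological pH are Lys/Arg (+1) and Asp/Glu (−1); with His treated as neutral, nothing else contributes.
Positive (K, R): Lys23 → +1.
Negative (D, E): Asp9, Glu10, Glu14, Glu16, Glu20 → −5.
The N-terminus (+1) and C-terminus (−1) cancel.
Net charge = (+1) + (−5) = −4.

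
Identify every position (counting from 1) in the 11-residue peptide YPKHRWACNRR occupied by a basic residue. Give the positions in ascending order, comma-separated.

3, 4, 5, 10, 11

The basic amino acids are Lys (K), Arg (R), and His (H).
Matching residues: K3, H4, R5, R10, R11.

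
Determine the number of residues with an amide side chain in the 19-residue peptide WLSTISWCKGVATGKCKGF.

0

The amide-side-chain residues are Asn (N) and Gln (Q).
None of the 19 residues belong to this group.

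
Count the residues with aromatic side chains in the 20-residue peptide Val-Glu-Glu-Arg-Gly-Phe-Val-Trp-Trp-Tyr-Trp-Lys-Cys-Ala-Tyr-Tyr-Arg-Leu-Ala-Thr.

Phenylalanine (F), tryptophan (W), and tyrosine (Y) have aromatic ring side chains.
Matching residues: Phe6, Trp8, Trp9, Tyr10, Trp11, Tyr15, Tyr16.

7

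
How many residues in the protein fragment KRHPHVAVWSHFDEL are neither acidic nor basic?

8

Acidic: D, E. Basic: K, R, H. All other residues are neither.
Matching residues: P4, V6, A7, V8, W9, S10, F12, L15.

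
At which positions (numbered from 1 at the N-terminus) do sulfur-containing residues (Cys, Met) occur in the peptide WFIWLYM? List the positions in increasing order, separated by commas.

7

Matching residues: M7.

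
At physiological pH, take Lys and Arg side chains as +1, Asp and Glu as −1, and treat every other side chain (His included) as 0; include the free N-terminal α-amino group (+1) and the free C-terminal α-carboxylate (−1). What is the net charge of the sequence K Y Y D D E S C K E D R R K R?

+1

Positive (K, R): K1, K9, R12, R13, K14, R15 → +6.
Negative (D, E): D4, D5, E6, E10, D11 → −5.
The N-terminus (+1) and C-terminus (−1) cancel.
Net charge = (+6) + (−5) = +1.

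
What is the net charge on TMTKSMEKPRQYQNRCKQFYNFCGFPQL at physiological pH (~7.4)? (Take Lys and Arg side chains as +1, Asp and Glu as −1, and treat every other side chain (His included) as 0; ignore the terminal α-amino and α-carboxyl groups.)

+4

Positive (K, R): K4, K8, R10, R15, K17 → +5.
Negative (D, E): E7 → −1.
Net charge = (+5) + (−1) = +4.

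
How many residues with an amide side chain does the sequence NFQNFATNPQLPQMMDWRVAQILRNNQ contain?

Only N (asparagine) and Q (glutamine) carry a side-chain carboxamide.
Matching residues: N1, Q3, N4, N8, Q10, Q13, Q21, N25, N26, Q27.

10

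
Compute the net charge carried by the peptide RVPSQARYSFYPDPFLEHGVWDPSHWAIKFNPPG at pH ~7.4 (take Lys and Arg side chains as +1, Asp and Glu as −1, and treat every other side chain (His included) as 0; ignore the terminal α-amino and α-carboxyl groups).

0

Positive (K, R): R1, R7, K29 → +3.
Negative (D, E): D13, E17, D22 → −3.
Net charge = (+3) + (−3) = 0.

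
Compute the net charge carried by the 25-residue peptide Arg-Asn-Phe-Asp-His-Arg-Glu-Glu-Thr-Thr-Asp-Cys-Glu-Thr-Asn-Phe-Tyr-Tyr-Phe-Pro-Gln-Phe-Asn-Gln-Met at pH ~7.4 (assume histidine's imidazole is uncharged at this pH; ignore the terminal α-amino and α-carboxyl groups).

Near pH 7.4, K and R contribute +1 each, D and E contribute −1 each, and every other side chain (His included, as stated) is uncharged.
Positive (K, R): Arg1, Arg6 → +2.
Negative (D, E): Asp4, Glu7, Glu8, Asp11, Glu13 → −5.
Net charge = (+2) + (−5) = −3.

-3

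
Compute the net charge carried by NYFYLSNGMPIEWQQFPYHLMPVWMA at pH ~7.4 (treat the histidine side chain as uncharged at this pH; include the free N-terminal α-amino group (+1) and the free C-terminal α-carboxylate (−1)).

-1

Near pH 7.4, K and R contribute +1 each, D and E contribute −1 each, and every other side chain (His included, as stated) is uncharged.
Positive (K, R): none → +0.
Negative (D, E): E12 → −1.
The N-terminus (+1) and C-terminus (−1) cancel.
Net charge = (+0) + (−1) = −1.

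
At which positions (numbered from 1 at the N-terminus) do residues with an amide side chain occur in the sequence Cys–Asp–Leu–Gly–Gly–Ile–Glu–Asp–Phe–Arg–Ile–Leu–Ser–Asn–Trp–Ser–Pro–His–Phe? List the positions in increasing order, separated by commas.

14

Only N (asparagine) and Q (glutamine) carry a side-chain carboxamide.
Matching residues: Asn14.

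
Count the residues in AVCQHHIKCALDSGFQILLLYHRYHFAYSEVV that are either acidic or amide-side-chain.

4

Acidic: D, E. Amide-side-chain: N, Q.
Acidic residues here: D12, E30 (2).
Amide-side-chain residues here: Q4, Q16 (2).
The two groups share no amino acid, so total = 2 + 2 = 4.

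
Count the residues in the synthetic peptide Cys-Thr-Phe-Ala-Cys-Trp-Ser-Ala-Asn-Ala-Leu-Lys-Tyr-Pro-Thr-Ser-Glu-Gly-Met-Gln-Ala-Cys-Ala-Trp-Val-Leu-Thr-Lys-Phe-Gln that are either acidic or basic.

3

Acidic: D, E. Basic: H, K, R.
Acidic residues here: Glu17 (1).
Basic residues here: Lys12, Lys28 (2).
The two groups share no amino acid, so total = 1 + 2 = 3.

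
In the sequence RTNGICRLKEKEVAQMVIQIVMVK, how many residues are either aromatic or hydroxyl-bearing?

1

Aromatic: F, W, Y. Hydroxyl-bearing: S, T, Y.
Aromatic residues here: none (0).
Hydroxyl-bearing residues here: T2 (1).
(Y belongs to both groups, but none appear in this sequence.) Total = 0 + 1 = 1.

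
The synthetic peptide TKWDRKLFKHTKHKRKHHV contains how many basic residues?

12

The basic amino acids are Lys (K), Arg (R), and His (H).
Matching residues: K2, R5, K6, K9, H10, K12, H13, K14, R15, K16, H17, H18.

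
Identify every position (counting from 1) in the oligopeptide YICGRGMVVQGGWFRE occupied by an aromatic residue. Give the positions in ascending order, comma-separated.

F, W, and Y each carry an aromatic ring on the side chain.
Matching residues: Y1, W13, F14.

1, 13, 14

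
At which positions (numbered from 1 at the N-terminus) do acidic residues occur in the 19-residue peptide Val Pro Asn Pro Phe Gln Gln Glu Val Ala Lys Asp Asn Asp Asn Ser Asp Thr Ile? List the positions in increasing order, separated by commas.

8, 12, 14, 17

The acidic residues are Asp (D) and Glu (E), whose side chains end in a carboxylate group.
Matching residues: Glu8, Asp12, Asp14, Asp17.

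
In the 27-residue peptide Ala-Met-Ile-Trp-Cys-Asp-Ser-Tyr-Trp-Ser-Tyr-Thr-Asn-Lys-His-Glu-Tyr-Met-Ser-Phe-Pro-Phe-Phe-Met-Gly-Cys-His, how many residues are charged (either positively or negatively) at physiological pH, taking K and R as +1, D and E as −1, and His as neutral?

3

Charged side chains at pH ~7.4: K, R (positive); D, E (negative).
Matching residues: Asp6, Lys14, Glu16.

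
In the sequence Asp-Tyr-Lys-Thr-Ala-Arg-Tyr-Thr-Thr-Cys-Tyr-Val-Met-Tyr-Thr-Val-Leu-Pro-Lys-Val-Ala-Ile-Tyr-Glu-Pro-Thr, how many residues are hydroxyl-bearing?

Serine (S), threonine (T), and tyrosine (Y) each carry a hydroxyl group on the side chain.
Matching residues: Tyr2, Thr4, Tyr7, Thr8, Thr9, Tyr11, Tyr14, Thr15, Tyr23, Thr26.

10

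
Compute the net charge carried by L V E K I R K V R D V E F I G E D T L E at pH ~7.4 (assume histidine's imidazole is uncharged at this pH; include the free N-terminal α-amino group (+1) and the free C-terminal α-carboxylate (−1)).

Near pH 7.4, K and R contribute +1 each, D and E contribute −1 each, and every other side chain (His included, as stated) is uncharged.
Positive (K, R): K4, R6, K7, R9 → +4.
Negative (D, E): E3, D10, E12, E16, D17, E20 → −6.
The N-terminus (+1) and C-terminus (−1) cancel.
Net charge = (+4) + (−6) = −2.

-2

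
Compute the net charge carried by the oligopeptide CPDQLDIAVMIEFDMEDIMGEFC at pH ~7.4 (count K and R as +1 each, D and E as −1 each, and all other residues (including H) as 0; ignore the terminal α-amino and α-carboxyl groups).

Positive (K, R): none → +0.
Negative (D, E): D3, D6, E12, D14, E16, D17, E21 → −7.
Net charge = (+0) + (−7) = −7.

-7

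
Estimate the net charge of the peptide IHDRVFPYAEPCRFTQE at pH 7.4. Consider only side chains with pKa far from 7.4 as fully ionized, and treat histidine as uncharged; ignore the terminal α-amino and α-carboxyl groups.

At pH ~7.4 the Lys and Arg side chains are protonated (+1), the Asp and Glu side chains are deprotonated (−1), and with His taken as neutral all other side chains carry no charge.
Positive (K, R): R4, R13 → +2.
Negative (D, E): D3, E10, E17 → −3.
Net charge = (+2) + (−3) = −1.

-1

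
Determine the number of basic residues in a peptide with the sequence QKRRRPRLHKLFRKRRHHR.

The basic amino acids are Lys (K), Arg (R), and His (H).
Matching residues: K2, R3, R4, R5, R7, H9, K10, R13, K14, R15, R16, H17, H18, R19.

14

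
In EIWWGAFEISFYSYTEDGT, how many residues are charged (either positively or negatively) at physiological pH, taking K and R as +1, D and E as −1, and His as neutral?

Charged side chains at pH ~7.4: K, R (positive); D, E (negative).
Matching residues: E1, E8, E16, D17.

4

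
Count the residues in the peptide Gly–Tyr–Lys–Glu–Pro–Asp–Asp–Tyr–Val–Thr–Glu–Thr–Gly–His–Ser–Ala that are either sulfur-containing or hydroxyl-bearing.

5

Sulfur-containing: C, M. Hydroxyl-bearing: S, T, Y.
Sulfur-containing residues here: none (0).
Hydroxyl-bearing residues here: Tyr2, Tyr8, Thr10, Thr12, Ser15 (5).
The two groups share no amino acid, so total = 0 + 5 = 5.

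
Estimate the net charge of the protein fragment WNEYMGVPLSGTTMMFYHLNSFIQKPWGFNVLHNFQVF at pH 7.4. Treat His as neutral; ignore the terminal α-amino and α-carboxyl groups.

At pH ~7.4 the Lys and Arg side chains are protonated (+1), the Asp and Glu side chains are deprotonated (−1), and with His taken as neutral all other side chains carry no charge.
Positive (K, R): K25 → +1.
Negative (D, E): E3 → −1.
Net charge = (+1) + (−1) = 0.

0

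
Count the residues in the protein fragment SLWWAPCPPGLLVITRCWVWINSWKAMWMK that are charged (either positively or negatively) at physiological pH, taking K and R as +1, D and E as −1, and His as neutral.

3

Charged side chains at pH ~7.4: K, R (positive); D, E (negative).
Matching residues: R16, K25, K30.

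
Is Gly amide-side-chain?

The amide-side-chain residues are Asn (N) and Gln (Q).
Glycine is not in this group.

No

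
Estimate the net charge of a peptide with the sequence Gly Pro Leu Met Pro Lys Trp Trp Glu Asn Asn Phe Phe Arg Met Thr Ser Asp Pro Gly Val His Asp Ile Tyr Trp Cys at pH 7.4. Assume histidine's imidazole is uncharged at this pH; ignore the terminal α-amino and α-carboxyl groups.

-1

Near pH 7.4, K and R contribute +1 each, D and E contribute −1 each, and every other side chain (His included, as stated) is uncharged.
Positive (K, R): Lys6, Arg14 → +2.
Negative (D, E): Glu9, Asp18, Asp23 → −3.
Net charge = (+2) + (−3) = −1.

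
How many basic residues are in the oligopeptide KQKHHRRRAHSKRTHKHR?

Lysine (K), arginine (R), and histidine (H) have basic, nitrogen-containing side chains.
Matching residues: K1, K3, H4, H5, R6, R7, R8, H10, K12, R13, H15, K16, H17, R18.

14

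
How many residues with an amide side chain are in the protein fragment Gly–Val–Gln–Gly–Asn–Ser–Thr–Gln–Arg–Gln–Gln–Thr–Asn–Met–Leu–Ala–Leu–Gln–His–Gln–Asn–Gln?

10

Asparagine (N) and glutamine (Q) have uncharged amide side chains.
Matching residues: Gln3, Asn5, Gln8, Gln10, Gln11, Asn13, Gln18, Gln20, Asn21, Gln22.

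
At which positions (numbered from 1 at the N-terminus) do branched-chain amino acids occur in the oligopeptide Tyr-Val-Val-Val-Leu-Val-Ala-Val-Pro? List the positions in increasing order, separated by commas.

2, 3, 4, 5, 6, 8

The BCAAs are Val, Leu, and Ile — aliphatic side chains with a branch point.
Matching residues: Val2, Val3, Val4, Leu5, Val6, Val8.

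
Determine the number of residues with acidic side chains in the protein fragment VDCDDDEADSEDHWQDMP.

Aspartate (D) and glutamate (E) have carboxylic-acid side chains and are the acidic amino acids.
Matching residues: D2, D4, D5, D6, E7, D9, E11, D12, D16.

9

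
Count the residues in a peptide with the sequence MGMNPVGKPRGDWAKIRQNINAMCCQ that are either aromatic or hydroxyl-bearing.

Aromatic: F, W, Y. Hydroxyl-bearing: S, T, Y.
Aromatic residues here: W13 (1).
Hydroxyl-bearing residues here: none (0).
(Y belongs to both groups, but none appear in this sequence.) Total = 1 + 0 = 1.

1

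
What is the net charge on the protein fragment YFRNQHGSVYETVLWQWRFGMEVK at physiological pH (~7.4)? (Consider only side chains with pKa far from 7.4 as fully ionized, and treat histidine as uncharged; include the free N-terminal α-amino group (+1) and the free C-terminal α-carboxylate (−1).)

+1

The side chains ionized at physiological pH are Lys/Arg (+1) and Asp/Glu (−1); with His treated as neutral, nothing else contributes.
Positive (K, R): R3, R18, K24 → +3.
Negative (D, E): E11, E22 → −2.
The N-terminus (+1) and C-terminus (−1) cancel.
Net charge = (+3) + (−2) = +1.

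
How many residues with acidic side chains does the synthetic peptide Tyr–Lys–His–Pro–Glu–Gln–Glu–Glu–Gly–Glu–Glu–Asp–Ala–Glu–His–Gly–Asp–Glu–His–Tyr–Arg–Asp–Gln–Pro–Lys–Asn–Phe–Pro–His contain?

Aspartate (D) and glutamate (E) have carboxylic-acid side chains and are the acidic amino acids.
Matching residues: Glu5, Glu7, Glu8, Glu10, Glu11, Asp12, Glu14, Asp17, Glu18, Asp22.

10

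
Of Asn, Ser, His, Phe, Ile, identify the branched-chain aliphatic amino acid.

Ile

The BCAAs are Val, Leu, and Ile — aliphatic side chains with a branch point.
Of the listed options, only Ile belongs to this group.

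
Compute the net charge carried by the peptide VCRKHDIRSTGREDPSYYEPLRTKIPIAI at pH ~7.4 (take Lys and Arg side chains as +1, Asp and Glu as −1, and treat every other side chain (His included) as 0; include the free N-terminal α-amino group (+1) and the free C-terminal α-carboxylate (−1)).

+2

Positive (K, R): R3, K4, R8, R12, R22, K24 → +6.
Negative (D, E): D6, E13, D14, E19 → −4.
The N-terminus (+1) and C-terminus (−1) cancel.
Net charge = (+6) + (−4) = +2.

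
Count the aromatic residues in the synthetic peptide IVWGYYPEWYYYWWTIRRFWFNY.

13

F, W, and Y each carry an aromatic ring on the side chain.
Matching residues: W3, Y5, Y6, W9, Y10, Y11, Y12, W13, W14, F19, W20, F21, Y23.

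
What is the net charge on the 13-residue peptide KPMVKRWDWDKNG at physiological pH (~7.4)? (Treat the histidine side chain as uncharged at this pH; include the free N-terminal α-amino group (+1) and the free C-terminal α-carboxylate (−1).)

At pH ~7.4 the Lys and Arg side chains are protonated (+1), the Asp and Glu side chains are deprotonated (−1), and with His taken as neutral all other side chains carry no charge.
Positive (K, R): K1, K5, R6, K11 → +4.
Negative (D, E): D8, D10 → −2.
The N-terminus (+1) and C-terminus (−1) cancel.
Net charge = (+4) + (−2) = +2.

+2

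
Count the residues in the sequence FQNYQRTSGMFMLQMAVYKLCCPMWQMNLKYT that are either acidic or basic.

Acidic: D, E. Basic: H, K, R.
Acidic residues here: none (0).
Basic residues here: R6, K19, K30 (3).
The two groups share no amino acid, so total = 0 + 3 = 3.

3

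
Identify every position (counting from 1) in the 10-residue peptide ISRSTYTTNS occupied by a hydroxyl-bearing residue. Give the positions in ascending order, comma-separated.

2, 4, 5, 6, 7, 8, 10

Serine (S), threonine (T), and tyrosine (Y) each carry a hydroxyl group on the side chain.
Matching residues: S2, S4, T5, Y6, T7, T8, S10.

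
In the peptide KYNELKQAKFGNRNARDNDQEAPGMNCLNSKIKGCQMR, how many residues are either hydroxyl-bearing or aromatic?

Hydroxyl-bearing: S, T, Y. Aromatic: F, W, Y.
Hydroxyl-bearing residues here: Y2, S30 (2).
Aromatic residues here: Y2, F10 (2).
Y is in both groups, so the 1 Y residue must not be double-counted.
Total = 2 + 2 − 1 = 3.

3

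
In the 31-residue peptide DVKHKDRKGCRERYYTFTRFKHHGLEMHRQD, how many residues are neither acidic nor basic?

13

Acidic: D, E. Basic: K, R, H. All other residues are neither.
Matching residues: V2, G9, C10, Y14, Y15, T16, F17, T18, F20, G24, L25, M27, Q30.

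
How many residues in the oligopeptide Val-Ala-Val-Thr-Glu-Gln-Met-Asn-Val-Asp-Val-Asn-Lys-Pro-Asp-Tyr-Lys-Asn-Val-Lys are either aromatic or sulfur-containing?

2

Aromatic: F, W, Y. Sulfur-containing: C, M.
Aromatic residues here: Tyr16 (1).
Sulfur-containing residues here: Met7 (1).
The two groups share no amino acid, so total = 1 + 1 = 2.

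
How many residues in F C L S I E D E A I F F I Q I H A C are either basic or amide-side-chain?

Basic: H, K, R. Amide-side-chain: N, Q.
Basic residues here: H16 (1).
Amide-side-chain residues here: Q14 (1).
The two groups share no amino acid, so total = 1 + 1 = 2.

2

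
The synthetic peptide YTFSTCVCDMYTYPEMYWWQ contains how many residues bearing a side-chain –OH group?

Serine (S), threonine (T), and tyrosine (Y) each carry a hydroxyl group on the side chain.
Matching residues: Y1, T2, S4, T5, Y11, T12, Y13, Y17.

8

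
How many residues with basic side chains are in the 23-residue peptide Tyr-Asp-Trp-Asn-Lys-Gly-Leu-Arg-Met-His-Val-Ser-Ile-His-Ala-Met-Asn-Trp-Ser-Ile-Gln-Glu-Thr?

4

Lysine (K), arginine (R), and histidine (H) have basic, nitrogen-containing side chains.
Matching residues: Lys5, Arg8, His10, His14.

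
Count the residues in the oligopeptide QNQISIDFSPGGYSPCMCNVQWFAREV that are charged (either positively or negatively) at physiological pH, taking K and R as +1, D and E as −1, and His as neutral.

3

Charged side chains at pH ~7.4: K, R (positive); D, E (negative).
Matching residues: D7, R25, E26.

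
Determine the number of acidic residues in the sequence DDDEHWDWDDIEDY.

Aspartate (D) and glutamate (E) have carboxylic-acid side chains and are the acidic amino acids.
Matching residues: D1, D2, D3, E4, D7, D9, D10, E12, D13.

9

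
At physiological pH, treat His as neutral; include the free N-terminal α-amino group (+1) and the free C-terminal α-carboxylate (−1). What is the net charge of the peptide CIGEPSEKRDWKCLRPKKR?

+4

At pH ~7.4 the Lys and Arg side chains are protonated (+1), the Asp and Glu side chains are deprotonated (−1), and with His taken as neutral all other side chains carry no charge.
Positive (K, R): K8, R9, K12, R15, K17, K18, R19 → +7.
Negative (D, E): E4, E7, D10 → −3.
The N-terminus (+1) and C-terminus (−1) cancel.
Net charge = (+7) + (−3) = +4.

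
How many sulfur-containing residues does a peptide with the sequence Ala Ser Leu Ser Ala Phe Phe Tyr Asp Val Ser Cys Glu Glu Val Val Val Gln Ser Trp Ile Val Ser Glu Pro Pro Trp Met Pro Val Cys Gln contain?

Only Cys (C) and Met (M) have a sulfur atom in the side chain.
Matching residues: Cys12, Met28, Cys31.

3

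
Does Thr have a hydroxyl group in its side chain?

Yes

Serine (S), threonine (T), and tyrosine (Y) each carry a hydroxyl group on the side chain.
Threonine is in this group.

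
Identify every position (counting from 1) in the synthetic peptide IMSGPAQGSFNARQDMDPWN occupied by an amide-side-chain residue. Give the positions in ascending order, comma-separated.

7, 11, 14, 20

Only N (asparagine) and Q (glutamine) carry a side-chain carboxamide.
Matching residues: Q7, N11, Q14, N20.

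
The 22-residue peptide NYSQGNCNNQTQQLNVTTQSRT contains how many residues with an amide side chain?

Asparagine (N) and glutamine (Q) have uncharged amide side chains.
Matching residues: N1, Q4, N6, N8, N9, Q10, Q12, Q13, N15, Q19.

10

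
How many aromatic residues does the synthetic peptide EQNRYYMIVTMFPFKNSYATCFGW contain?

7

F, W, and Y each carry an aromatic ring on the side chain.
Matching residues: Y5, Y6, F12, F14, Y18, F22, W24.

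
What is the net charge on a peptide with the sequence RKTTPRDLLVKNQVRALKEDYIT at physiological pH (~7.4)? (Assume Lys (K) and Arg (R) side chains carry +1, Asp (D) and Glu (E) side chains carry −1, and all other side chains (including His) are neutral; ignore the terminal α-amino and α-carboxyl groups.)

Positive (K, R): R1, K2, R6, K11, R15, K18 → +6.
Negative (D, E): D7, E19, D20 → −3.
Net charge = (+6) + (−3) = +3.

+3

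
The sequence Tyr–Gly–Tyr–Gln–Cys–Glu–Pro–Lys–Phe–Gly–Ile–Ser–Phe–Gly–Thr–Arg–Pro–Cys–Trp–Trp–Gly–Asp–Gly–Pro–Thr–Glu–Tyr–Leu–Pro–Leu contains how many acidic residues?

3

Only D (aspartate) and E (glutamate) carry a side-chain carboxylic acid.
Matching residues: Glu6, Asp22, Glu26.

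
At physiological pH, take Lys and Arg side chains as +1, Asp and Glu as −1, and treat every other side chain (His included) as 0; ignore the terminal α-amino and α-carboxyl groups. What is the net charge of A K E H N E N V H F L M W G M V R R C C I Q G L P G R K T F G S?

Positive (K, R): K2, R17, R18, R27, K28 → +5.
Negative (D, E): E3, E6 → −2.
Net charge = (+5) + (−2) = +3.

+3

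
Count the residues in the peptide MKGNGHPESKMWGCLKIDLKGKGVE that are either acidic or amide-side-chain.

4

Acidic: D, E. Amide-side-chain: N, Q.
Acidic residues here: E8, D18, E25 (3).
Amide-side-chain residues here: N4 (1).
The two groups share no amino acid, so total = 3 + 1 = 4.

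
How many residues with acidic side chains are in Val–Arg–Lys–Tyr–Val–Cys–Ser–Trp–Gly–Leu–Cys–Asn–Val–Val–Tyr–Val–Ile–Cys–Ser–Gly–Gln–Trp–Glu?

The acidic residues are Asp (D) and Glu (E), whose side chains end in a carboxylate group.
Matching residues: Glu23.

1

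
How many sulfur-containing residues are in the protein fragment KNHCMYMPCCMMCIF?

8

Cysteine (C, thiol) and methionine (M, thioether) are the two sulfur-containing amino acids.
Matching residues: C4, M5, M7, C9, C10, M11, M12, C13.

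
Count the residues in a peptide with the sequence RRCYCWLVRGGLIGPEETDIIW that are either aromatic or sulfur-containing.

5

Aromatic: F, W, Y. Sulfur-containing: C, M.
Aromatic residues here: Y4, W6, W22 (3).
Sulfur-containing residues here: C3, C5 (2).
The two groups share no amino acid, so total = 3 + 2 = 5.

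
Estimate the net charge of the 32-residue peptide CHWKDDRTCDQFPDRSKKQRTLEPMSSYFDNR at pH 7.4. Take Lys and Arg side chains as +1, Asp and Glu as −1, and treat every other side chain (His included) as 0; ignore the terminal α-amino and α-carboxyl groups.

Positive (K, R): K4, R7, R15, K17, K18, R20, R32 → +7.
Negative (D, E): D5, D6, D10, D14, E23, D30 → −6.
Net charge = (+7) + (−6) = +1.

+1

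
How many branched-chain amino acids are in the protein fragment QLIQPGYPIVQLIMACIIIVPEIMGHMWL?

Valine (V), leucine (L), and isoleucine (I) are the branched-chain amino acids.
Matching residues: L2, I3, I9, V10, L12, I13, I17, I18, I19, V20, I23, L29.

12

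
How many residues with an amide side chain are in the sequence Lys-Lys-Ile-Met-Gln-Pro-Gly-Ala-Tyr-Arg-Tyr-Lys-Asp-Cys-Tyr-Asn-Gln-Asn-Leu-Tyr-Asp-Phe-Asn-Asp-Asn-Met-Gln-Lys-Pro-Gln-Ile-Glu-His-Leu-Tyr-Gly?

8

Only N (asparagine) and Q (glutamine) carry a side-chain carboxamide.
Matching residues: Gln5, Asn16, Gln17, Asn18, Asn23, Asn25, Gln27, Gln30.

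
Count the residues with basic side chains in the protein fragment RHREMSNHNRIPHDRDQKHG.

9

Lysine (K), arginine (R), and histidine (H) have basic, nitrogen-containing side chains.
Matching residues: R1, H2, R3, H8, R10, H13, R15, K18, H19.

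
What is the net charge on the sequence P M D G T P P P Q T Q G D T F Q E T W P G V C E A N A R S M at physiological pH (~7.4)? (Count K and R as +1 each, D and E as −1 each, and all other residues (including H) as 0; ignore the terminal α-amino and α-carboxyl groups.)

-3

Positive (K, R): R28 → +1.
Negative (D, E): D3, D13, E17, E24 → −4.
Net charge = (+1) + (−4) = −3.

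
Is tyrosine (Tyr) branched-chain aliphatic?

No

V, L, and I make up the branched-chain aliphatic group.
Tyrosine is not in this group.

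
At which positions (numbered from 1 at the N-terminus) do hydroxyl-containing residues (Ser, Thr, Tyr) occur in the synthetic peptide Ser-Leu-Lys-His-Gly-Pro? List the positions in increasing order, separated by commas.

1

Matching residues: Ser1.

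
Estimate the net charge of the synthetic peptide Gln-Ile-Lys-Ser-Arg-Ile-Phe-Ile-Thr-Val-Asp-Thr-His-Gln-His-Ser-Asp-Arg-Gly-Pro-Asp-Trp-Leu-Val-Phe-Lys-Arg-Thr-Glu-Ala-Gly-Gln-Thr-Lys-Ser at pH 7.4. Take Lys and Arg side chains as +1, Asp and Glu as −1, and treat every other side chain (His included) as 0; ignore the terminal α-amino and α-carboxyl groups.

+2

Positive (K, R): Lys3, Arg5, Arg18, Lys26, Arg27, Lys34 → +6.
Negative (D, E): Asp11, Asp17, Asp21, Glu29 → −4.
Net charge = (+6) + (−4) = +2.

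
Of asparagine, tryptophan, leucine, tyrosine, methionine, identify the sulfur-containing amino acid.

methionine

The sulfur-bearing residues are cysteine (–SH) and methionine (–S–CH₃).
Of the listed options, only methionine belongs to this group.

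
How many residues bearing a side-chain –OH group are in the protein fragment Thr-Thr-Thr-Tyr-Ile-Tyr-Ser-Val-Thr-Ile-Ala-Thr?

8

Serine (S), threonine (T), and tyrosine (Y) each carry a hydroxyl group on the side chain.
Matching residues: Thr1, Thr2, Thr3, Tyr4, Tyr6, Ser7, Thr9, Thr12.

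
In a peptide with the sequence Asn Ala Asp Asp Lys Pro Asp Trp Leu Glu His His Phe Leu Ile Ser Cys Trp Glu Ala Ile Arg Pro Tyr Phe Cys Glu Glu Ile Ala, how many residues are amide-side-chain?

1

Only N (asparagine) and Q (glutamine) carry a side-chain carboxamide.
Matching residues: Asn1.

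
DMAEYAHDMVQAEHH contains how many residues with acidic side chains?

The acidic residues are Asp (D) and Glu (E), whose side chains end in a carboxylate group.
Matching residues: D1, E4, D8, E13.

4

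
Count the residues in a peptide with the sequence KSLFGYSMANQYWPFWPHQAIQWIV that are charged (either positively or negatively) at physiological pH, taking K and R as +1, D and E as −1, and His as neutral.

1

Charged side chains at pH ~7.4: K, R (positive); D, E (negative).
Matching residues: K1.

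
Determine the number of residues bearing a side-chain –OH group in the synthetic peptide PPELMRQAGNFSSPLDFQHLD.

Serine (S), threonine (T), and tyrosine (Y) each carry a hydroxyl group on the side chain.
Matching residues: S12, S13.

2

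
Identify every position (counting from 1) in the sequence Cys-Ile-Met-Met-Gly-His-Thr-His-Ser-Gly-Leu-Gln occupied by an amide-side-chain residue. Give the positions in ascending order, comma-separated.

12

Asparagine (N) and glutamine (Q) have uncharged amide side chains.
Matching residues: Gln12.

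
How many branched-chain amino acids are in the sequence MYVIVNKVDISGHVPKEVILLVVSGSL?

The BCAAs are Val, Leu, and Ile — aliphatic side chains with a branch point.
Matching residues: V3, I4, V5, V8, I10, V14, V18, I19, L20, L21, V22, V23, L27.

13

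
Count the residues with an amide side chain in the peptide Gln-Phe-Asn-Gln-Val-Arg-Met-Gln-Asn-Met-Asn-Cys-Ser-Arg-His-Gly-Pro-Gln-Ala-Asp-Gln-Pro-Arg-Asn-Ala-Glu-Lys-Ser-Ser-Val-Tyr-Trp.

The amide-side-chain residues are Asn (N) and Gln (Q).
Matching residues: Gln1, Asn3, Gln4, Gln8, Asn9, Asn11, Gln18, Gln21, Asn24.

9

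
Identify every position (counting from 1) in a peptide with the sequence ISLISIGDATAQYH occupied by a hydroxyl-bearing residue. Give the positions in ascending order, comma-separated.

2, 5, 10, 13

S, T, and Y are the three residues with a side-chain hydroxyl.
Matching residues: S2, S5, T10, Y13.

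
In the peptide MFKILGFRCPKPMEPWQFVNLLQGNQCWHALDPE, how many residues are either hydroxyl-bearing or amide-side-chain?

5

Hydroxyl-bearing: S, T, Y. Amide-side-chain: N, Q.
Hydroxyl-bearing residues here: none (0).
Amide-side-chain residues here: Q17, N20, Q23, N25, Q26 (5).
The two groups share no amino acid, so total = 0 + 5 = 5.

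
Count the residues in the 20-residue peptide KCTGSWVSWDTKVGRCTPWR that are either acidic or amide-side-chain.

1

Acidic: D, E. Amide-side-chain: N, Q.
Acidic residues here: D10 (1).
Amide-side-chain residues here: none (0).
The two groups share no amino acid, so total = 1 + 0 = 1.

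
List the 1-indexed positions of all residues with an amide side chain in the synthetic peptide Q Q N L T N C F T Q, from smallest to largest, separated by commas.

1, 2, 3, 6, 10

The amide-side-chain residues are Asn (N) and Gln (Q).
Matching residues: Q1, Q2, N3, N6, Q10.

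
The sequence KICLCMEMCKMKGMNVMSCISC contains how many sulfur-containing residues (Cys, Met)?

Matching residues: C3, C5, M6, M8, C9, M11, M14, M17, C19, C22.

10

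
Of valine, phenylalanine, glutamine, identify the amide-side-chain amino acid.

glutamine

Asparagine (N) and glutamine (Q) have uncharged amide side chains.
Of the listed options, only glutamine belongs to this group.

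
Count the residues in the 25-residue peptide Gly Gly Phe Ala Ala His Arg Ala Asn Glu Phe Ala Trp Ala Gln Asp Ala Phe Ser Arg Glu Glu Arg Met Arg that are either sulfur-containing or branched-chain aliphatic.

1

Sulfur-containing: C, M. Branched-chain aliphatic: I, L, V.
Sulfur-containing residues here: Met24 (1).
Branched-chain aliphatic residues here: none (0).
The two groups share no amino acid, so total = 1 + 0 = 1.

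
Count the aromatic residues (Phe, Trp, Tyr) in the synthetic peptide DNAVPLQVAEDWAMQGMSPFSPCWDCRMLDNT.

Matching residues: W12, F20, W24.

3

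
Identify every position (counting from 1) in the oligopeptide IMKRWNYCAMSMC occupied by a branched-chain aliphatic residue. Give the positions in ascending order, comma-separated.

1

Valine (V), leucine (L), and isoleucine (I) are the branched-chain amino acids.
Matching residues: I1.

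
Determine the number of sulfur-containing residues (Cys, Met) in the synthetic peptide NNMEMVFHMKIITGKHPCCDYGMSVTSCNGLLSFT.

7

Matching residues: M3, M5, M9, C18, C19, M23, C28.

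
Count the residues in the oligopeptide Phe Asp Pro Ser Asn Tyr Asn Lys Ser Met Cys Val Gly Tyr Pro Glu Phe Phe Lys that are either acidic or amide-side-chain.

Acidic: D, E. Amide-side-chain: N, Q.
Acidic residues here: Asp2, Glu16 (2).
Amide-side-chain residues here: Asn5, Asn7 (2).
The two groups share no amino acid, so total = 2 + 2 = 4.

4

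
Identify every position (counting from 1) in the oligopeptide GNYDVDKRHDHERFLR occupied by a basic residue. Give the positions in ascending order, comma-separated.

Matching residues: K7, R8, H9, H11, R13, R16.

7, 8, 9, 11, 13, 16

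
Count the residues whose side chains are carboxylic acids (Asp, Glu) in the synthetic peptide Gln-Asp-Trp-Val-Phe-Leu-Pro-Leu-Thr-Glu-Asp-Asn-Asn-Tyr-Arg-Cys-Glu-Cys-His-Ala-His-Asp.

Matching residues: Asp2, Glu10, Asp11, Glu17, Asp22.

5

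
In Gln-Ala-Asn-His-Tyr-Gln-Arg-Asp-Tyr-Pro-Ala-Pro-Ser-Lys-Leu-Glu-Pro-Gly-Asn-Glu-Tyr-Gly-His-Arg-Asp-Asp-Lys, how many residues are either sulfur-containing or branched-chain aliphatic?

1

Sulfur-containing: C, M. Branched-chain aliphatic: I, L, V.
Sulfur-containing residues here: none (0).
Branched-chain aliphatic residues here: Leu15 (1).
The two groups share no amino acid, so total = 0 + 1 = 1.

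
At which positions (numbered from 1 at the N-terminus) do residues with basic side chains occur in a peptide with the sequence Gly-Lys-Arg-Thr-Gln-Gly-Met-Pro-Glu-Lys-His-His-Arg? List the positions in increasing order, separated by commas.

Lysine (K), arginine (R), and histidine (H) have basic, nitrogen-containing side chains.
Matching residues: Lys2, Arg3, Lys10, His11, His12, Arg13.

2, 3, 10, 11, 12, 13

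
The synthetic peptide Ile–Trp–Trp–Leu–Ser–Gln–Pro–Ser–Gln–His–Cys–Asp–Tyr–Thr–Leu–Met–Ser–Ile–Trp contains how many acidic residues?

The acidic residues are Asp (D) and Glu (E), whose side chains end in a carboxylate group.
Matching residues: Asp12.

1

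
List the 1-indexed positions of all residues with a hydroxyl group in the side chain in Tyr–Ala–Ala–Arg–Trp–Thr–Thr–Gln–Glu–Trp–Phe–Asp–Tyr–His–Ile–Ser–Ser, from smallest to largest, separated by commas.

1, 6, 7, 13, 16, 17

The –OH-bearing residues are Ser, Thr (aliphatic alcohols), and Tyr (phenol).
Matching residues: Tyr1, Thr6, Thr7, Tyr13, Ser16, Ser17.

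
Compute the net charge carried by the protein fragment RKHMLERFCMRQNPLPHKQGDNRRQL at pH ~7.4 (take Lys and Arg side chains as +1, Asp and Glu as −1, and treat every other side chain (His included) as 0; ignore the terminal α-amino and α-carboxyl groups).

Positive (K, R): R1, K2, R7, R11, K18, R23, R24 → +7.
Negative (D, E): E6, D21 → −2.
Net charge = (+7) + (−2) = +5.

+5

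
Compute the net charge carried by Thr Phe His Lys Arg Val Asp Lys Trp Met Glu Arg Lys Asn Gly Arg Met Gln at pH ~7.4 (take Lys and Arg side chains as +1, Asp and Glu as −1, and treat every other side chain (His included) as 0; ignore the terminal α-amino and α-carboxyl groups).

Positive (K, R): Lys4, Arg5, Lys8, Arg12, Lys13, Arg16 → +6.
Negative (D, E): Asp7, Glu11 → −2.
Net charge = (+6) + (−2) = +4.

+4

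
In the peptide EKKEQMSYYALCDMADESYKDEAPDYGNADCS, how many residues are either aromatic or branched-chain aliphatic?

5

Aromatic: F, W, Y. Branched-chain aliphatic: I, L, V.
Aromatic residues here: Y8, Y9, Y19, Y26 (4).
Branched-chain aliphatic residues here: L11 (1).
The two groups share no amino acid, so total = 4 + 1 = 5.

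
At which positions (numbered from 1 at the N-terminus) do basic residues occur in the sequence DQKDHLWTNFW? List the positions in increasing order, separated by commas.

The basic amino acids are Lys (K), Arg (R), and His (H).
Matching residues: K3, H5.

3, 5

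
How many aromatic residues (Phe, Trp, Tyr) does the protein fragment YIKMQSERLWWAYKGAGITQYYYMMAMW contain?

Matching residues: Y1, W10, W11, Y13, Y21, Y22, Y23, W28.

8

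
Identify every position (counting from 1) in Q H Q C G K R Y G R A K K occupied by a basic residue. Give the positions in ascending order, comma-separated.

2, 6, 7, 10, 12, 13

Lysine (K), arginine (R), and histidine (H) have basic, nitrogen-containing side chains.
Matching residues: H2, K6, R7, R10, K12, K13.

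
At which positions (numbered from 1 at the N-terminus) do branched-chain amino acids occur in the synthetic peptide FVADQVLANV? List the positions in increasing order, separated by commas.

2, 6, 7, 10

The BCAAs are Val, Leu, and Ile — aliphatic side chains with a branch point.
Matching residues: V2, V6, L7, V10.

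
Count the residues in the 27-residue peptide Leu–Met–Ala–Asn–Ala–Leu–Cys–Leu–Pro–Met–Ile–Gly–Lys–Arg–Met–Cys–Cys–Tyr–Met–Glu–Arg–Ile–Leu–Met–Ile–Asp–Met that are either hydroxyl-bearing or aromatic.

Hydroxyl-bearing: S, T, Y. Aromatic: F, W, Y.
Hydroxyl-bearing residues here: Tyr18 (1).
Aromatic residues here: Tyr18 (1).
Y is in both groups, so the 1 Y residue must not be double-counted.
Total = 1 + 1 − 1 = 1.

1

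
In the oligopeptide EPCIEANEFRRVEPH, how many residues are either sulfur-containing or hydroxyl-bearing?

Sulfur-containing: C, M. Hydroxyl-bearing: S, T, Y.
Sulfur-containing residues here: C3 (1).
Hydroxyl-bearing residues here: none (0).
The two groups share no amino acid, so total = 1 + 0 = 1.

1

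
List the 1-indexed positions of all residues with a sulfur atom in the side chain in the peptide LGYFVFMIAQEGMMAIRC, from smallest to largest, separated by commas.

Cysteine (C, thiol) and methionine (M, thioether) are the two sulfur-containing amino acids.
Matching residues: M7, M13, M14, C18.

7, 13, 14, 18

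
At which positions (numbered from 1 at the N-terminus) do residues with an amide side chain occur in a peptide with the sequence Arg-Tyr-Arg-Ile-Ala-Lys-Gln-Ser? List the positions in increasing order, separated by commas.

7

Asparagine (N) and glutamine (Q) have uncharged amide side chains.
Matching residues: Gln7.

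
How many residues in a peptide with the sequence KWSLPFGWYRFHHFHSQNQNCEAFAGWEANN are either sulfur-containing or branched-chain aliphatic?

2

Sulfur-containing: C, M. Branched-chain aliphatic: I, L, V.
Sulfur-containing residues here: C21 (1).
Branched-chain aliphatic residues here: L4 (1).
The two groups share no amino acid, so total = 1 + 1 = 2.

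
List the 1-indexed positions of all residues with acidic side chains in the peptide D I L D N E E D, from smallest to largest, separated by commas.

The acidic residues are Asp (D) and Glu (E), whose side chains end in a carboxylate group.
Matching residues: D1, D4, E6, E7, D8.

1, 4, 6, 7, 8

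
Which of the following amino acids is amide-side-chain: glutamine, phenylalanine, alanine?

glutamine

The amide-side-chain residues are Asn (N) and Gln (Q).
Of the listed options, only glutamine belongs to this group.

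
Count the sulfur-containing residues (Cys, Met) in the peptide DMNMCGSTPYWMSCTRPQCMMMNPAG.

Matching residues: M2, M4, C5, M12, C14, C19, M20, M21, M22.

9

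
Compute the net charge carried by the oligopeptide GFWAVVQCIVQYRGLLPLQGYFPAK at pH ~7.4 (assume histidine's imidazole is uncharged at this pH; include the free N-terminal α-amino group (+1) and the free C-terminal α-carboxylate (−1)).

The side chains ionized at physiological pH are Lys/Arg (+1) and Asp/Glu (−1); with His treated as neutral, nothing else contributes.
Positive (K, R): R13, K25 → +2.
Negative (D, E): none → −0.
The N-terminus (+1) and C-terminus (−1) cancel.
Net charge = (+2) + (−0) = +2.

+2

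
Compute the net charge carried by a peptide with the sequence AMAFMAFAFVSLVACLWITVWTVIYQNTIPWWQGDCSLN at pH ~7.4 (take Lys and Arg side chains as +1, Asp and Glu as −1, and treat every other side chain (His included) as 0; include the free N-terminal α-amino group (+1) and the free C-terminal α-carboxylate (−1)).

Positive (K, R): none → +0.
Negative (D, E): D35 → −1.
The N-terminus (+1) and C-terminus (−1) cancel.
Net charge = (+0) + (−1) = −1.

-1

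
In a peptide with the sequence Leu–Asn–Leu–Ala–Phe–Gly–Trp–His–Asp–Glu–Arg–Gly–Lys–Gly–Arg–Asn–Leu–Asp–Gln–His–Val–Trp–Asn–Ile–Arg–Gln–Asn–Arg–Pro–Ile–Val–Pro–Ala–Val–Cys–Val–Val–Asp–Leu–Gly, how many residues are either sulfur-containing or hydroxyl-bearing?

Sulfur-containing: C, M. Hydroxyl-bearing: S, T, Y.
Sulfur-containing residues here: Cys35 (1).
Hydroxyl-bearing residues here: none (0).
The two groups share no amino acid, so total = 1 + 0 = 1.

1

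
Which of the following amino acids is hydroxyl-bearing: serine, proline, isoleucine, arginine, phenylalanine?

serine

S, T, and Y are the three residues with a side-chain hydroxyl.
Of the listed options, only serine belongs to this group.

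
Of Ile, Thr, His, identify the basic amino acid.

Lysine (K), arginine (R), and histidine (H) have basic, nitrogen-containing side chains.
Of the listed options, only His belongs to this group.

His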